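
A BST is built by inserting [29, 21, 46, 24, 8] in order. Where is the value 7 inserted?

Starting tree (level order): [29, 21, 46, 8, 24]
Insertion path: 29 -> 21 -> 8
Result: insert 7 as left child of 8
Final tree (level order): [29, 21, 46, 8, 24, None, None, 7]


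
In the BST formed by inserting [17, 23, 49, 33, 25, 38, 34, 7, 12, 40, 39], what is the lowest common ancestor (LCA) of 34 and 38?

Tree insertion order: [17, 23, 49, 33, 25, 38, 34, 7, 12, 40, 39]
Tree (level-order array): [17, 7, 23, None, 12, None, 49, None, None, 33, None, 25, 38, None, None, 34, 40, None, None, 39]
In a BST, the LCA of p=34, q=38 is the first node v on the
root-to-leaf path with p <= v <= q (go left if both < v, right if both > v).
Walk from root:
  at 17: both 34 and 38 > 17, go right
  at 23: both 34 and 38 > 23, go right
  at 49: both 34 and 38 < 49, go left
  at 33: both 34 and 38 > 33, go right
  at 38: 34 <= 38 <= 38, this is the LCA
LCA = 38


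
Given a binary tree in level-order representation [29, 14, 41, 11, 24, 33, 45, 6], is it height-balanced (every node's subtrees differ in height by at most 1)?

Tree (level-order array): [29, 14, 41, 11, 24, 33, 45, 6]
Definition: a tree is height-balanced if, at every node, |h(left) - h(right)| <= 1 (empty subtree has height -1).
Bottom-up per-node check:
  node 6: h_left=-1, h_right=-1, diff=0 [OK], height=0
  node 11: h_left=0, h_right=-1, diff=1 [OK], height=1
  node 24: h_left=-1, h_right=-1, diff=0 [OK], height=0
  node 14: h_left=1, h_right=0, diff=1 [OK], height=2
  node 33: h_left=-1, h_right=-1, diff=0 [OK], height=0
  node 45: h_left=-1, h_right=-1, diff=0 [OK], height=0
  node 41: h_left=0, h_right=0, diff=0 [OK], height=1
  node 29: h_left=2, h_right=1, diff=1 [OK], height=3
All nodes satisfy the balance condition.
Result: Balanced


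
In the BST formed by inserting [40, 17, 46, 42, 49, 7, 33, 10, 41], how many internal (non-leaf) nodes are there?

Tree built from: [40, 17, 46, 42, 49, 7, 33, 10, 41]
Tree (level-order array): [40, 17, 46, 7, 33, 42, 49, None, 10, None, None, 41]
Rule: An internal node has at least one child.
Per-node child counts:
  node 40: 2 child(ren)
  node 17: 2 child(ren)
  node 7: 1 child(ren)
  node 10: 0 child(ren)
  node 33: 0 child(ren)
  node 46: 2 child(ren)
  node 42: 1 child(ren)
  node 41: 0 child(ren)
  node 49: 0 child(ren)
Matching nodes: [40, 17, 7, 46, 42]
Count of internal (non-leaf) nodes: 5


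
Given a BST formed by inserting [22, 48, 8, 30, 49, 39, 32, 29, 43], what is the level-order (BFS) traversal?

Tree insertion order: [22, 48, 8, 30, 49, 39, 32, 29, 43]
Tree (level-order array): [22, 8, 48, None, None, 30, 49, 29, 39, None, None, None, None, 32, 43]
BFS from the root, enqueuing left then right child of each popped node:
  queue [22] -> pop 22, enqueue [8, 48], visited so far: [22]
  queue [8, 48] -> pop 8, enqueue [none], visited so far: [22, 8]
  queue [48] -> pop 48, enqueue [30, 49], visited so far: [22, 8, 48]
  queue [30, 49] -> pop 30, enqueue [29, 39], visited so far: [22, 8, 48, 30]
  queue [49, 29, 39] -> pop 49, enqueue [none], visited so far: [22, 8, 48, 30, 49]
  queue [29, 39] -> pop 29, enqueue [none], visited so far: [22, 8, 48, 30, 49, 29]
  queue [39] -> pop 39, enqueue [32, 43], visited so far: [22, 8, 48, 30, 49, 29, 39]
  queue [32, 43] -> pop 32, enqueue [none], visited so far: [22, 8, 48, 30, 49, 29, 39, 32]
  queue [43] -> pop 43, enqueue [none], visited so far: [22, 8, 48, 30, 49, 29, 39, 32, 43]
Result: [22, 8, 48, 30, 49, 29, 39, 32, 43]


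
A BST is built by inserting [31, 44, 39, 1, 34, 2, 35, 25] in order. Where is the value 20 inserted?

Starting tree (level order): [31, 1, 44, None, 2, 39, None, None, 25, 34, None, None, None, None, 35]
Insertion path: 31 -> 1 -> 2 -> 25
Result: insert 20 as left child of 25
Final tree (level order): [31, 1, 44, None, 2, 39, None, None, 25, 34, None, 20, None, None, 35]


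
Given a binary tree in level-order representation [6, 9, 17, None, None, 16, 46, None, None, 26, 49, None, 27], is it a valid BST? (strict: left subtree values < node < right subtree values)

Level-order array: [6, 9, 17, None, None, 16, 46, None, None, 26, 49, None, 27]
Validate using subtree bounds (lo, hi): at each node, require lo < value < hi,
then recurse left with hi=value and right with lo=value.
Preorder trace (stopping at first violation):
  at node 6 with bounds (-inf, +inf): OK
  at node 9 with bounds (-inf, 6): VIOLATION
Node 9 violates its bound: not (-inf < 9 < 6).
Result: Not a valid BST


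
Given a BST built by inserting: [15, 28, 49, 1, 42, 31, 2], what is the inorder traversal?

Tree insertion order: [15, 28, 49, 1, 42, 31, 2]
Tree (level-order array): [15, 1, 28, None, 2, None, 49, None, None, 42, None, 31]
Inorder traversal: [1, 2, 15, 28, 31, 42, 49]


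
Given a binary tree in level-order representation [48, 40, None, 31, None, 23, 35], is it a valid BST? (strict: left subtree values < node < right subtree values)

Level-order array: [48, 40, None, 31, None, 23, 35]
Validate using subtree bounds (lo, hi): at each node, require lo < value < hi,
then recurse left with hi=value and right with lo=value.
Preorder trace (stopping at first violation):
  at node 48 with bounds (-inf, +inf): OK
  at node 40 with bounds (-inf, 48): OK
  at node 31 with bounds (-inf, 40): OK
  at node 23 with bounds (-inf, 31): OK
  at node 35 with bounds (31, 40): OK
No violation found at any node.
Result: Valid BST


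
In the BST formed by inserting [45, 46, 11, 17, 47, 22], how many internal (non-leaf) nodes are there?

Tree built from: [45, 46, 11, 17, 47, 22]
Tree (level-order array): [45, 11, 46, None, 17, None, 47, None, 22]
Rule: An internal node has at least one child.
Per-node child counts:
  node 45: 2 child(ren)
  node 11: 1 child(ren)
  node 17: 1 child(ren)
  node 22: 0 child(ren)
  node 46: 1 child(ren)
  node 47: 0 child(ren)
Matching nodes: [45, 11, 17, 46]
Count of internal (non-leaf) nodes: 4


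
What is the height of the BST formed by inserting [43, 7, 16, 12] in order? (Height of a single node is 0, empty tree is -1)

Insertion order: [43, 7, 16, 12]
Tree (level-order array): [43, 7, None, None, 16, 12]
Compute height bottom-up (empty subtree = -1):
  height(12) = 1 + max(-1, -1) = 0
  height(16) = 1 + max(0, -1) = 1
  height(7) = 1 + max(-1, 1) = 2
  height(43) = 1 + max(2, -1) = 3
Height = 3


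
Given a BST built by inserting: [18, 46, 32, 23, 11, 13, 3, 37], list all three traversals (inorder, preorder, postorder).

Tree insertion order: [18, 46, 32, 23, 11, 13, 3, 37]
Tree (level-order array): [18, 11, 46, 3, 13, 32, None, None, None, None, None, 23, 37]
Inorder (L, root, R): [3, 11, 13, 18, 23, 32, 37, 46]
Preorder (root, L, R): [18, 11, 3, 13, 46, 32, 23, 37]
Postorder (L, R, root): [3, 13, 11, 23, 37, 32, 46, 18]


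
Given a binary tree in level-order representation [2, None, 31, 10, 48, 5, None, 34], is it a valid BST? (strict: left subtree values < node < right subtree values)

Level-order array: [2, None, 31, 10, 48, 5, None, 34]
Validate using subtree bounds (lo, hi): at each node, require lo < value < hi,
then recurse left with hi=value and right with lo=value.
Preorder trace (stopping at first violation):
  at node 2 with bounds (-inf, +inf): OK
  at node 31 with bounds (2, +inf): OK
  at node 10 with bounds (2, 31): OK
  at node 5 with bounds (2, 10): OK
  at node 48 with bounds (31, +inf): OK
  at node 34 with bounds (31, 48): OK
No violation found at any node.
Result: Valid BST


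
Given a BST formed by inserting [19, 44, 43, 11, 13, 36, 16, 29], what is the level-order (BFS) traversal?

Tree insertion order: [19, 44, 43, 11, 13, 36, 16, 29]
Tree (level-order array): [19, 11, 44, None, 13, 43, None, None, 16, 36, None, None, None, 29]
BFS from the root, enqueuing left then right child of each popped node:
  queue [19] -> pop 19, enqueue [11, 44], visited so far: [19]
  queue [11, 44] -> pop 11, enqueue [13], visited so far: [19, 11]
  queue [44, 13] -> pop 44, enqueue [43], visited so far: [19, 11, 44]
  queue [13, 43] -> pop 13, enqueue [16], visited so far: [19, 11, 44, 13]
  queue [43, 16] -> pop 43, enqueue [36], visited so far: [19, 11, 44, 13, 43]
  queue [16, 36] -> pop 16, enqueue [none], visited so far: [19, 11, 44, 13, 43, 16]
  queue [36] -> pop 36, enqueue [29], visited so far: [19, 11, 44, 13, 43, 16, 36]
  queue [29] -> pop 29, enqueue [none], visited so far: [19, 11, 44, 13, 43, 16, 36, 29]
Result: [19, 11, 44, 13, 43, 16, 36, 29]


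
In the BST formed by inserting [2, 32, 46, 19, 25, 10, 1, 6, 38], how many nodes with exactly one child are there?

Tree built from: [2, 32, 46, 19, 25, 10, 1, 6, 38]
Tree (level-order array): [2, 1, 32, None, None, 19, 46, 10, 25, 38, None, 6]
Rule: These are nodes with exactly 1 non-null child.
Per-node child counts:
  node 2: 2 child(ren)
  node 1: 0 child(ren)
  node 32: 2 child(ren)
  node 19: 2 child(ren)
  node 10: 1 child(ren)
  node 6: 0 child(ren)
  node 25: 0 child(ren)
  node 46: 1 child(ren)
  node 38: 0 child(ren)
Matching nodes: [10, 46]
Count of nodes with exactly one child: 2


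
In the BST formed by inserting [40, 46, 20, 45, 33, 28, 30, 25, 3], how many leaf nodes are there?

Tree built from: [40, 46, 20, 45, 33, 28, 30, 25, 3]
Tree (level-order array): [40, 20, 46, 3, 33, 45, None, None, None, 28, None, None, None, 25, 30]
Rule: A leaf has 0 children.
Per-node child counts:
  node 40: 2 child(ren)
  node 20: 2 child(ren)
  node 3: 0 child(ren)
  node 33: 1 child(ren)
  node 28: 2 child(ren)
  node 25: 0 child(ren)
  node 30: 0 child(ren)
  node 46: 1 child(ren)
  node 45: 0 child(ren)
Matching nodes: [3, 25, 30, 45]
Count of leaf nodes: 4


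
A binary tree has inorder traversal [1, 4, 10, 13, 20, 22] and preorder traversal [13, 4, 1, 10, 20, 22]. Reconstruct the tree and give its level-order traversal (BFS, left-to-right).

Inorder:  [1, 4, 10, 13, 20, 22]
Preorder: [13, 4, 1, 10, 20, 22]
Algorithm: preorder visits root first, so consume preorder in order;
for each root, split the current inorder slice at that value into
left-subtree inorder and right-subtree inorder, then recurse.
Recursive splits:
  root=13; inorder splits into left=[1, 4, 10], right=[20, 22]
  root=4; inorder splits into left=[1], right=[10]
  root=1; inorder splits into left=[], right=[]
  root=10; inorder splits into left=[], right=[]
  root=20; inorder splits into left=[], right=[22]
  root=22; inorder splits into left=[], right=[]
Reconstructed level-order: [13, 4, 20, 1, 10, 22]


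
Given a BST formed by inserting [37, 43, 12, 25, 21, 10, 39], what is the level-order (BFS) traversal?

Tree insertion order: [37, 43, 12, 25, 21, 10, 39]
Tree (level-order array): [37, 12, 43, 10, 25, 39, None, None, None, 21]
BFS from the root, enqueuing left then right child of each popped node:
  queue [37] -> pop 37, enqueue [12, 43], visited so far: [37]
  queue [12, 43] -> pop 12, enqueue [10, 25], visited so far: [37, 12]
  queue [43, 10, 25] -> pop 43, enqueue [39], visited so far: [37, 12, 43]
  queue [10, 25, 39] -> pop 10, enqueue [none], visited so far: [37, 12, 43, 10]
  queue [25, 39] -> pop 25, enqueue [21], visited so far: [37, 12, 43, 10, 25]
  queue [39, 21] -> pop 39, enqueue [none], visited so far: [37, 12, 43, 10, 25, 39]
  queue [21] -> pop 21, enqueue [none], visited so far: [37, 12, 43, 10, 25, 39, 21]
Result: [37, 12, 43, 10, 25, 39, 21]


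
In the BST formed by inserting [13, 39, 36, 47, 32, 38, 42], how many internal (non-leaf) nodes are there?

Tree built from: [13, 39, 36, 47, 32, 38, 42]
Tree (level-order array): [13, None, 39, 36, 47, 32, 38, 42]
Rule: An internal node has at least one child.
Per-node child counts:
  node 13: 1 child(ren)
  node 39: 2 child(ren)
  node 36: 2 child(ren)
  node 32: 0 child(ren)
  node 38: 0 child(ren)
  node 47: 1 child(ren)
  node 42: 0 child(ren)
Matching nodes: [13, 39, 36, 47]
Count of internal (non-leaf) nodes: 4


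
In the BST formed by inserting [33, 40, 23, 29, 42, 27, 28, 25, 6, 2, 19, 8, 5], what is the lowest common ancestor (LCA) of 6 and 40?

Tree insertion order: [33, 40, 23, 29, 42, 27, 28, 25, 6, 2, 19, 8, 5]
Tree (level-order array): [33, 23, 40, 6, 29, None, 42, 2, 19, 27, None, None, None, None, 5, 8, None, 25, 28]
In a BST, the LCA of p=6, q=40 is the first node v on the
root-to-leaf path with p <= v <= q (go left if both < v, right if both > v).
Walk from root:
  at 33: 6 <= 33 <= 40, this is the LCA
LCA = 33


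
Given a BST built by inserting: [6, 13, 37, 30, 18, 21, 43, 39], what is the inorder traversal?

Tree insertion order: [6, 13, 37, 30, 18, 21, 43, 39]
Tree (level-order array): [6, None, 13, None, 37, 30, 43, 18, None, 39, None, None, 21]
Inorder traversal: [6, 13, 18, 21, 30, 37, 39, 43]


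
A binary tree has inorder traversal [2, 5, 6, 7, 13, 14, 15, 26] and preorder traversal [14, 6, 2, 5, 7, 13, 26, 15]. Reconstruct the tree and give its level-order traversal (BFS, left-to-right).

Inorder:  [2, 5, 6, 7, 13, 14, 15, 26]
Preorder: [14, 6, 2, 5, 7, 13, 26, 15]
Algorithm: preorder visits root first, so consume preorder in order;
for each root, split the current inorder slice at that value into
left-subtree inorder and right-subtree inorder, then recurse.
Recursive splits:
  root=14; inorder splits into left=[2, 5, 6, 7, 13], right=[15, 26]
  root=6; inorder splits into left=[2, 5], right=[7, 13]
  root=2; inorder splits into left=[], right=[5]
  root=5; inorder splits into left=[], right=[]
  root=7; inorder splits into left=[], right=[13]
  root=13; inorder splits into left=[], right=[]
  root=26; inorder splits into left=[15], right=[]
  root=15; inorder splits into left=[], right=[]
Reconstructed level-order: [14, 6, 26, 2, 7, 15, 5, 13]


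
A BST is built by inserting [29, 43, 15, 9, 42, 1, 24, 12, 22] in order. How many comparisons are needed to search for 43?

Search path for 43: 29 -> 43
Found: True
Comparisons: 2


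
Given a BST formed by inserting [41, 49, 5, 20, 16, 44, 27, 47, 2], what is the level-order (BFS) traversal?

Tree insertion order: [41, 49, 5, 20, 16, 44, 27, 47, 2]
Tree (level-order array): [41, 5, 49, 2, 20, 44, None, None, None, 16, 27, None, 47]
BFS from the root, enqueuing left then right child of each popped node:
  queue [41] -> pop 41, enqueue [5, 49], visited so far: [41]
  queue [5, 49] -> pop 5, enqueue [2, 20], visited so far: [41, 5]
  queue [49, 2, 20] -> pop 49, enqueue [44], visited so far: [41, 5, 49]
  queue [2, 20, 44] -> pop 2, enqueue [none], visited so far: [41, 5, 49, 2]
  queue [20, 44] -> pop 20, enqueue [16, 27], visited so far: [41, 5, 49, 2, 20]
  queue [44, 16, 27] -> pop 44, enqueue [47], visited so far: [41, 5, 49, 2, 20, 44]
  queue [16, 27, 47] -> pop 16, enqueue [none], visited so far: [41, 5, 49, 2, 20, 44, 16]
  queue [27, 47] -> pop 27, enqueue [none], visited so far: [41, 5, 49, 2, 20, 44, 16, 27]
  queue [47] -> pop 47, enqueue [none], visited so far: [41, 5, 49, 2, 20, 44, 16, 27, 47]
Result: [41, 5, 49, 2, 20, 44, 16, 27, 47]


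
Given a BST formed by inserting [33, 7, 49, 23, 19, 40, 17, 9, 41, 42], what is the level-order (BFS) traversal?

Tree insertion order: [33, 7, 49, 23, 19, 40, 17, 9, 41, 42]
Tree (level-order array): [33, 7, 49, None, 23, 40, None, 19, None, None, 41, 17, None, None, 42, 9]
BFS from the root, enqueuing left then right child of each popped node:
  queue [33] -> pop 33, enqueue [7, 49], visited so far: [33]
  queue [7, 49] -> pop 7, enqueue [23], visited so far: [33, 7]
  queue [49, 23] -> pop 49, enqueue [40], visited so far: [33, 7, 49]
  queue [23, 40] -> pop 23, enqueue [19], visited so far: [33, 7, 49, 23]
  queue [40, 19] -> pop 40, enqueue [41], visited so far: [33, 7, 49, 23, 40]
  queue [19, 41] -> pop 19, enqueue [17], visited so far: [33, 7, 49, 23, 40, 19]
  queue [41, 17] -> pop 41, enqueue [42], visited so far: [33, 7, 49, 23, 40, 19, 41]
  queue [17, 42] -> pop 17, enqueue [9], visited so far: [33, 7, 49, 23, 40, 19, 41, 17]
  queue [42, 9] -> pop 42, enqueue [none], visited so far: [33, 7, 49, 23, 40, 19, 41, 17, 42]
  queue [9] -> pop 9, enqueue [none], visited so far: [33, 7, 49, 23, 40, 19, 41, 17, 42, 9]
Result: [33, 7, 49, 23, 40, 19, 41, 17, 42, 9]


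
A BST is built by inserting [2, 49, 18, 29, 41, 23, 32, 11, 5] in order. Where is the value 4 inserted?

Starting tree (level order): [2, None, 49, 18, None, 11, 29, 5, None, 23, 41, None, None, None, None, 32]
Insertion path: 2 -> 49 -> 18 -> 11 -> 5
Result: insert 4 as left child of 5
Final tree (level order): [2, None, 49, 18, None, 11, 29, 5, None, 23, 41, 4, None, None, None, 32]


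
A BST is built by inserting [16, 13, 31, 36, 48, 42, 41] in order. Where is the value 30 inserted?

Starting tree (level order): [16, 13, 31, None, None, None, 36, None, 48, 42, None, 41]
Insertion path: 16 -> 31
Result: insert 30 as left child of 31
Final tree (level order): [16, 13, 31, None, None, 30, 36, None, None, None, 48, 42, None, 41]


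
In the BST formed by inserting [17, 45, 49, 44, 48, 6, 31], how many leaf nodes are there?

Tree built from: [17, 45, 49, 44, 48, 6, 31]
Tree (level-order array): [17, 6, 45, None, None, 44, 49, 31, None, 48]
Rule: A leaf has 0 children.
Per-node child counts:
  node 17: 2 child(ren)
  node 6: 0 child(ren)
  node 45: 2 child(ren)
  node 44: 1 child(ren)
  node 31: 0 child(ren)
  node 49: 1 child(ren)
  node 48: 0 child(ren)
Matching nodes: [6, 31, 48]
Count of leaf nodes: 3


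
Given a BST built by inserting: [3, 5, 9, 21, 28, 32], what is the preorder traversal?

Tree insertion order: [3, 5, 9, 21, 28, 32]
Tree (level-order array): [3, None, 5, None, 9, None, 21, None, 28, None, 32]
Preorder traversal: [3, 5, 9, 21, 28, 32]


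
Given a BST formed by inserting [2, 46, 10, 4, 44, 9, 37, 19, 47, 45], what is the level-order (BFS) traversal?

Tree insertion order: [2, 46, 10, 4, 44, 9, 37, 19, 47, 45]
Tree (level-order array): [2, None, 46, 10, 47, 4, 44, None, None, None, 9, 37, 45, None, None, 19]
BFS from the root, enqueuing left then right child of each popped node:
  queue [2] -> pop 2, enqueue [46], visited so far: [2]
  queue [46] -> pop 46, enqueue [10, 47], visited so far: [2, 46]
  queue [10, 47] -> pop 10, enqueue [4, 44], visited so far: [2, 46, 10]
  queue [47, 4, 44] -> pop 47, enqueue [none], visited so far: [2, 46, 10, 47]
  queue [4, 44] -> pop 4, enqueue [9], visited so far: [2, 46, 10, 47, 4]
  queue [44, 9] -> pop 44, enqueue [37, 45], visited so far: [2, 46, 10, 47, 4, 44]
  queue [9, 37, 45] -> pop 9, enqueue [none], visited so far: [2, 46, 10, 47, 4, 44, 9]
  queue [37, 45] -> pop 37, enqueue [19], visited so far: [2, 46, 10, 47, 4, 44, 9, 37]
  queue [45, 19] -> pop 45, enqueue [none], visited so far: [2, 46, 10, 47, 4, 44, 9, 37, 45]
  queue [19] -> pop 19, enqueue [none], visited so far: [2, 46, 10, 47, 4, 44, 9, 37, 45, 19]
Result: [2, 46, 10, 47, 4, 44, 9, 37, 45, 19]


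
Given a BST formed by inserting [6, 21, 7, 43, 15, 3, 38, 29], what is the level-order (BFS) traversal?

Tree insertion order: [6, 21, 7, 43, 15, 3, 38, 29]
Tree (level-order array): [6, 3, 21, None, None, 7, 43, None, 15, 38, None, None, None, 29]
BFS from the root, enqueuing left then right child of each popped node:
  queue [6] -> pop 6, enqueue [3, 21], visited so far: [6]
  queue [3, 21] -> pop 3, enqueue [none], visited so far: [6, 3]
  queue [21] -> pop 21, enqueue [7, 43], visited so far: [6, 3, 21]
  queue [7, 43] -> pop 7, enqueue [15], visited so far: [6, 3, 21, 7]
  queue [43, 15] -> pop 43, enqueue [38], visited so far: [6, 3, 21, 7, 43]
  queue [15, 38] -> pop 15, enqueue [none], visited so far: [6, 3, 21, 7, 43, 15]
  queue [38] -> pop 38, enqueue [29], visited so far: [6, 3, 21, 7, 43, 15, 38]
  queue [29] -> pop 29, enqueue [none], visited so far: [6, 3, 21, 7, 43, 15, 38, 29]
Result: [6, 3, 21, 7, 43, 15, 38, 29]


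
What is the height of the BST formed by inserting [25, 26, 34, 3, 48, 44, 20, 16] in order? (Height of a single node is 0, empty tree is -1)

Insertion order: [25, 26, 34, 3, 48, 44, 20, 16]
Tree (level-order array): [25, 3, 26, None, 20, None, 34, 16, None, None, 48, None, None, 44]
Compute height bottom-up (empty subtree = -1):
  height(16) = 1 + max(-1, -1) = 0
  height(20) = 1 + max(0, -1) = 1
  height(3) = 1 + max(-1, 1) = 2
  height(44) = 1 + max(-1, -1) = 0
  height(48) = 1 + max(0, -1) = 1
  height(34) = 1 + max(-1, 1) = 2
  height(26) = 1 + max(-1, 2) = 3
  height(25) = 1 + max(2, 3) = 4
Height = 4


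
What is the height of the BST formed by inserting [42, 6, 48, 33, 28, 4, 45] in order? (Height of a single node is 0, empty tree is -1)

Insertion order: [42, 6, 48, 33, 28, 4, 45]
Tree (level-order array): [42, 6, 48, 4, 33, 45, None, None, None, 28]
Compute height bottom-up (empty subtree = -1):
  height(4) = 1 + max(-1, -1) = 0
  height(28) = 1 + max(-1, -1) = 0
  height(33) = 1 + max(0, -1) = 1
  height(6) = 1 + max(0, 1) = 2
  height(45) = 1 + max(-1, -1) = 0
  height(48) = 1 + max(0, -1) = 1
  height(42) = 1 + max(2, 1) = 3
Height = 3


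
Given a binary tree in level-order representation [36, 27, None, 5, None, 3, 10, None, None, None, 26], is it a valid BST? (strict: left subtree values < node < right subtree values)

Level-order array: [36, 27, None, 5, None, 3, 10, None, None, None, 26]
Validate using subtree bounds (lo, hi): at each node, require lo < value < hi,
then recurse left with hi=value and right with lo=value.
Preorder trace (stopping at first violation):
  at node 36 with bounds (-inf, +inf): OK
  at node 27 with bounds (-inf, 36): OK
  at node 5 with bounds (-inf, 27): OK
  at node 3 with bounds (-inf, 5): OK
  at node 10 with bounds (5, 27): OK
  at node 26 with bounds (10, 27): OK
No violation found at any node.
Result: Valid BST


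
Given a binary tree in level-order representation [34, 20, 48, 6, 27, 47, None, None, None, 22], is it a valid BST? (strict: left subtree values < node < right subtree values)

Level-order array: [34, 20, 48, 6, 27, 47, None, None, None, 22]
Validate using subtree bounds (lo, hi): at each node, require lo < value < hi,
then recurse left with hi=value and right with lo=value.
Preorder trace (stopping at first violation):
  at node 34 with bounds (-inf, +inf): OK
  at node 20 with bounds (-inf, 34): OK
  at node 6 with bounds (-inf, 20): OK
  at node 27 with bounds (20, 34): OK
  at node 22 with bounds (20, 27): OK
  at node 48 with bounds (34, +inf): OK
  at node 47 with bounds (34, 48): OK
No violation found at any node.
Result: Valid BST


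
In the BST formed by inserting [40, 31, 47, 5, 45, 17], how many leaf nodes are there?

Tree built from: [40, 31, 47, 5, 45, 17]
Tree (level-order array): [40, 31, 47, 5, None, 45, None, None, 17]
Rule: A leaf has 0 children.
Per-node child counts:
  node 40: 2 child(ren)
  node 31: 1 child(ren)
  node 5: 1 child(ren)
  node 17: 0 child(ren)
  node 47: 1 child(ren)
  node 45: 0 child(ren)
Matching nodes: [17, 45]
Count of leaf nodes: 2


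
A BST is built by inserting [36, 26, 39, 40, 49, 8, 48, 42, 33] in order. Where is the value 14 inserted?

Starting tree (level order): [36, 26, 39, 8, 33, None, 40, None, None, None, None, None, 49, 48, None, 42]
Insertion path: 36 -> 26 -> 8
Result: insert 14 as right child of 8
Final tree (level order): [36, 26, 39, 8, 33, None, 40, None, 14, None, None, None, 49, None, None, 48, None, 42]


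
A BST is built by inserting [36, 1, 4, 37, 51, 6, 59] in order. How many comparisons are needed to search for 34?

Search path for 34: 36 -> 1 -> 4 -> 6
Found: False
Comparisons: 4


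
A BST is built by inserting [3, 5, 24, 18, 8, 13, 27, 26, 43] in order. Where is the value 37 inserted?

Starting tree (level order): [3, None, 5, None, 24, 18, 27, 8, None, 26, 43, None, 13]
Insertion path: 3 -> 5 -> 24 -> 27 -> 43
Result: insert 37 as left child of 43
Final tree (level order): [3, None, 5, None, 24, 18, 27, 8, None, 26, 43, None, 13, None, None, 37]


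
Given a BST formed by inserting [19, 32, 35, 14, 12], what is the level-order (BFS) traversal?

Tree insertion order: [19, 32, 35, 14, 12]
Tree (level-order array): [19, 14, 32, 12, None, None, 35]
BFS from the root, enqueuing left then right child of each popped node:
  queue [19] -> pop 19, enqueue [14, 32], visited so far: [19]
  queue [14, 32] -> pop 14, enqueue [12], visited so far: [19, 14]
  queue [32, 12] -> pop 32, enqueue [35], visited so far: [19, 14, 32]
  queue [12, 35] -> pop 12, enqueue [none], visited so far: [19, 14, 32, 12]
  queue [35] -> pop 35, enqueue [none], visited so far: [19, 14, 32, 12, 35]
Result: [19, 14, 32, 12, 35]


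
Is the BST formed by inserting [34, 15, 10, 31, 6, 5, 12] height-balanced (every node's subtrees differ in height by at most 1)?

Tree (level-order array): [34, 15, None, 10, 31, 6, 12, None, None, 5]
Definition: a tree is height-balanced if, at every node, |h(left) - h(right)| <= 1 (empty subtree has height -1).
Bottom-up per-node check:
  node 5: h_left=-1, h_right=-1, diff=0 [OK], height=0
  node 6: h_left=0, h_right=-1, diff=1 [OK], height=1
  node 12: h_left=-1, h_right=-1, diff=0 [OK], height=0
  node 10: h_left=1, h_right=0, diff=1 [OK], height=2
  node 31: h_left=-1, h_right=-1, diff=0 [OK], height=0
  node 15: h_left=2, h_right=0, diff=2 [FAIL (|2-0|=2 > 1)], height=3
  node 34: h_left=3, h_right=-1, diff=4 [FAIL (|3--1|=4 > 1)], height=4
Node 15 violates the condition: |2 - 0| = 2 > 1.
Result: Not balanced


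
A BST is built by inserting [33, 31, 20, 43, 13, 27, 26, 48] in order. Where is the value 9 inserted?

Starting tree (level order): [33, 31, 43, 20, None, None, 48, 13, 27, None, None, None, None, 26]
Insertion path: 33 -> 31 -> 20 -> 13
Result: insert 9 as left child of 13
Final tree (level order): [33, 31, 43, 20, None, None, 48, 13, 27, None, None, 9, None, 26]


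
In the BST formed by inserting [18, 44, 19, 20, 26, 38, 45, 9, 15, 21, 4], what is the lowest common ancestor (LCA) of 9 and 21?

Tree insertion order: [18, 44, 19, 20, 26, 38, 45, 9, 15, 21, 4]
Tree (level-order array): [18, 9, 44, 4, 15, 19, 45, None, None, None, None, None, 20, None, None, None, 26, 21, 38]
In a BST, the LCA of p=9, q=21 is the first node v on the
root-to-leaf path with p <= v <= q (go left if both < v, right if both > v).
Walk from root:
  at 18: 9 <= 18 <= 21, this is the LCA
LCA = 18


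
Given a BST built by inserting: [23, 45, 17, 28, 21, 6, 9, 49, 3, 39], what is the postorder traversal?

Tree insertion order: [23, 45, 17, 28, 21, 6, 9, 49, 3, 39]
Tree (level-order array): [23, 17, 45, 6, 21, 28, 49, 3, 9, None, None, None, 39]
Postorder traversal: [3, 9, 6, 21, 17, 39, 28, 49, 45, 23]


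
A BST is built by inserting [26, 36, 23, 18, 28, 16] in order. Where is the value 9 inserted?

Starting tree (level order): [26, 23, 36, 18, None, 28, None, 16]
Insertion path: 26 -> 23 -> 18 -> 16
Result: insert 9 as left child of 16
Final tree (level order): [26, 23, 36, 18, None, 28, None, 16, None, None, None, 9]


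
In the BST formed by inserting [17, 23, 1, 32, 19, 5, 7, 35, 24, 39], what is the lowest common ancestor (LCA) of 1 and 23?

Tree insertion order: [17, 23, 1, 32, 19, 5, 7, 35, 24, 39]
Tree (level-order array): [17, 1, 23, None, 5, 19, 32, None, 7, None, None, 24, 35, None, None, None, None, None, 39]
In a BST, the LCA of p=1, q=23 is the first node v on the
root-to-leaf path with p <= v <= q (go left if both < v, right if both > v).
Walk from root:
  at 17: 1 <= 17 <= 23, this is the LCA
LCA = 17


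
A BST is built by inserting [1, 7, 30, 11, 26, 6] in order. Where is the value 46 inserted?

Starting tree (level order): [1, None, 7, 6, 30, None, None, 11, None, None, 26]
Insertion path: 1 -> 7 -> 30
Result: insert 46 as right child of 30
Final tree (level order): [1, None, 7, 6, 30, None, None, 11, 46, None, 26]


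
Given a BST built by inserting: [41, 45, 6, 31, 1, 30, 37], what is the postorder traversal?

Tree insertion order: [41, 45, 6, 31, 1, 30, 37]
Tree (level-order array): [41, 6, 45, 1, 31, None, None, None, None, 30, 37]
Postorder traversal: [1, 30, 37, 31, 6, 45, 41]


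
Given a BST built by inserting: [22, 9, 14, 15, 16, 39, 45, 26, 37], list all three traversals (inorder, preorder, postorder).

Tree insertion order: [22, 9, 14, 15, 16, 39, 45, 26, 37]
Tree (level-order array): [22, 9, 39, None, 14, 26, 45, None, 15, None, 37, None, None, None, 16]
Inorder (L, root, R): [9, 14, 15, 16, 22, 26, 37, 39, 45]
Preorder (root, L, R): [22, 9, 14, 15, 16, 39, 26, 37, 45]
Postorder (L, R, root): [16, 15, 14, 9, 37, 26, 45, 39, 22]


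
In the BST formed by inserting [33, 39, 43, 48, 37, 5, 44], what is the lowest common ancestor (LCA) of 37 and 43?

Tree insertion order: [33, 39, 43, 48, 37, 5, 44]
Tree (level-order array): [33, 5, 39, None, None, 37, 43, None, None, None, 48, 44]
In a BST, the LCA of p=37, q=43 is the first node v on the
root-to-leaf path with p <= v <= q (go left if both < v, right if both > v).
Walk from root:
  at 33: both 37 and 43 > 33, go right
  at 39: 37 <= 39 <= 43, this is the LCA
LCA = 39


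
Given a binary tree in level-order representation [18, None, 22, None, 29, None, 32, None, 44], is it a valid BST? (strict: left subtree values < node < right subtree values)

Level-order array: [18, None, 22, None, 29, None, 32, None, 44]
Validate using subtree bounds (lo, hi): at each node, require lo < value < hi,
then recurse left with hi=value and right with lo=value.
Preorder trace (stopping at first violation):
  at node 18 with bounds (-inf, +inf): OK
  at node 22 with bounds (18, +inf): OK
  at node 29 with bounds (22, +inf): OK
  at node 32 with bounds (29, +inf): OK
  at node 44 with bounds (32, +inf): OK
No violation found at any node.
Result: Valid BST


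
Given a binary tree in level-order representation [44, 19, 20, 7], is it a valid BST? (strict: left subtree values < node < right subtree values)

Level-order array: [44, 19, 20, 7]
Validate using subtree bounds (lo, hi): at each node, require lo < value < hi,
then recurse left with hi=value and right with lo=value.
Preorder trace (stopping at first violation):
  at node 44 with bounds (-inf, +inf): OK
  at node 19 with bounds (-inf, 44): OK
  at node 7 with bounds (-inf, 19): OK
  at node 20 with bounds (44, +inf): VIOLATION
Node 20 violates its bound: not (44 < 20 < +inf).
Result: Not a valid BST


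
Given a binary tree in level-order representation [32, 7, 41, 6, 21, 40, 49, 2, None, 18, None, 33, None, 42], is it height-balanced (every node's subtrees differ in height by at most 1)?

Tree (level-order array): [32, 7, 41, 6, 21, 40, 49, 2, None, 18, None, 33, None, 42]
Definition: a tree is height-balanced if, at every node, |h(left) - h(right)| <= 1 (empty subtree has height -1).
Bottom-up per-node check:
  node 2: h_left=-1, h_right=-1, diff=0 [OK], height=0
  node 6: h_left=0, h_right=-1, diff=1 [OK], height=1
  node 18: h_left=-1, h_right=-1, diff=0 [OK], height=0
  node 21: h_left=0, h_right=-1, diff=1 [OK], height=1
  node 7: h_left=1, h_right=1, diff=0 [OK], height=2
  node 33: h_left=-1, h_right=-1, diff=0 [OK], height=0
  node 40: h_left=0, h_right=-1, diff=1 [OK], height=1
  node 42: h_left=-1, h_right=-1, diff=0 [OK], height=0
  node 49: h_left=0, h_right=-1, diff=1 [OK], height=1
  node 41: h_left=1, h_right=1, diff=0 [OK], height=2
  node 32: h_left=2, h_right=2, diff=0 [OK], height=3
All nodes satisfy the balance condition.
Result: Balanced


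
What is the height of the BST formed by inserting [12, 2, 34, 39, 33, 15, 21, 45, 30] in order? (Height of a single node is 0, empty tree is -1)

Insertion order: [12, 2, 34, 39, 33, 15, 21, 45, 30]
Tree (level-order array): [12, 2, 34, None, None, 33, 39, 15, None, None, 45, None, 21, None, None, None, 30]
Compute height bottom-up (empty subtree = -1):
  height(2) = 1 + max(-1, -1) = 0
  height(30) = 1 + max(-1, -1) = 0
  height(21) = 1 + max(-1, 0) = 1
  height(15) = 1 + max(-1, 1) = 2
  height(33) = 1 + max(2, -1) = 3
  height(45) = 1 + max(-1, -1) = 0
  height(39) = 1 + max(-1, 0) = 1
  height(34) = 1 + max(3, 1) = 4
  height(12) = 1 + max(0, 4) = 5
Height = 5


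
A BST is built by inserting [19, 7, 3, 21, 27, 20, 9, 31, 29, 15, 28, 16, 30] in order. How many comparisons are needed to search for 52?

Search path for 52: 19 -> 21 -> 27 -> 31
Found: False
Comparisons: 4


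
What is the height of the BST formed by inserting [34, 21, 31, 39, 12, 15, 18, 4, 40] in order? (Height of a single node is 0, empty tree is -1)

Insertion order: [34, 21, 31, 39, 12, 15, 18, 4, 40]
Tree (level-order array): [34, 21, 39, 12, 31, None, 40, 4, 15, None, None, None, None, None, None, None, 18]
Compute height bottom-up (empty subtree = -1):
  height(4) = 1 + max(-1, -1) = 0
  height(18) = 1 + max(-1, -1) = 0
  height(15) = 1 + max(-1, 0) = 1
  height(12) = 1 + max(0, 1) = 2
  height(31) = 1 + max(-1, -1) = 0
  height(21) = 1 + max(2, 0) = 3
  height(40) = 1 + max(-1, -1) = 0
  height(39) = 1 + max(-1, 0) = 1
  height(34) = 1 + max(3, 1) = 4
Height = 4


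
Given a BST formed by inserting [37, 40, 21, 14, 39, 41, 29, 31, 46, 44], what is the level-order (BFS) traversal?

Tree insertion order: [37, 40, 21, 14, 39, 41, 29, 31, 46, 44]
Tree (level-order array): [37, 21, 40, 14, 29, 39, 41, None, None, None, 31, None, None, None, 46, None, None, 44]
BFS from the root, enqueuing left then right child of each popped node:
  queue [37] -> pop 37, enqueue [21, 40], visited so far: [37]
  queue [21, 40] -> pop 21, enqueue [14, 29], visited so far: [37, 21]
  queue [40, 14, 29] -> pop 40, enqueue [39, 41], visited so far: [37, 21, 40]
  queue [14, 29, 39, 41] -> pop 14, enqueue [none], visited so far: [37, 21, 40, 14]
  queue [29, 39, 41] -> pop 29, enqueue [31], visited so far: [37, 21, 40, 14, 29]
  queue [39, 41, 31] -> pop 39, enqueue [none], visited so far: [37, 21, 40, 14, 29, 39]
  queue [41, 31] -> pop 41, enqueue [46], visited so far: [37, 21, 40, 14, 29, 39, 41]
  queue [31, 46] -> pop 31, enqueue [none], visited so far: [37, 21, 40, 14, 29, 39, 41, 31]
  queue [46] -> pop 46, enqueue [44], visited so far: [37, 21, 40, 14, 29, 39, 41, 31, 46]
  queue [44] -> pop 44, enqueue [none], visited so far: [37, 21, 40, 14, 29, 39, 41, 31, 46, 44]
Result: [37, 21, 40, 14, 29, 39, 41, 31, 46, 44]


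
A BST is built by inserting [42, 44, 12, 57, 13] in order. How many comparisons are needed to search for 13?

Search path for 13: 42 -> 12 -> 13
Found: True
Comparisons: 3


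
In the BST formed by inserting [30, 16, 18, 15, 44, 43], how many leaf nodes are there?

Tree built from: [30, 16, 18, 15, 44, 43]
Tree (level-order array): [30, 16, 44, 15, 18, 43]
Rule: A leaf has 0 children.
Per-node child counts:
  node 30: 2 child(ren)
  node 16: 2 child(ren)
  node 15: 0 child(ren)
  node 18: 0 child(ren)
  node 44: 1 child(ren)
  node 43: 0 child(ren)
Matching nodes: [15, 18, 43]
Count of leaf nodes: 3


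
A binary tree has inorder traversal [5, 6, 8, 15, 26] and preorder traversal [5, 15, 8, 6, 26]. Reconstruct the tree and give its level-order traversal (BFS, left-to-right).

Inorder:  [5, 6, 8, 15, 26]
Preorder: [5, 15, 8, 6, 26]
Algorithm: preorder visits root first, so consume preorder in order;
for each root, split the current inorder slice at that value into
left-subtree inorder and right-subtree inorder, then recurse.
Recursive splits:
  root=5; inorder splits into left=[], right=[6, 8, 15, 26]
  root=15; inorder splits into left=[6, 8], right=[26]
  root=8; inorder splits into left=[6], right=[]
  root=6; inorder splits into left=[], right=[]
  root=26; inorder splits into left=[], right=[]
Reconstructed level-order: [5, 15, 8, 26, 6]


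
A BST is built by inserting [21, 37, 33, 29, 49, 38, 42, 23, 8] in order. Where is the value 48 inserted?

Starting tree (level order): [21, 8, 37, None, None, 33, 49, 29, None, 38, None, 23, None, None, 42]
Insertion path: 21 -> 37 -> 49 -> 38 -> 42
Result: insert 48 as right child of 42
Final tree (level order): [21, 8, 37, None, None, 33, 49, 29, None, 38, None, 23, None, None, 42, None, None, None, 48]


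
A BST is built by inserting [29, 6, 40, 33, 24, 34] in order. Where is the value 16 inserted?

Starting tree (level order): [29, 6, 40, None, 24, 33, None, None, None, None, 34]
Insertion path: 29 -> 6 -> 24
Result: insert 16 as left child of 24
Final tree (level order): [29, 6, 40, None, 24, 33, None, 16, None, None, 34]


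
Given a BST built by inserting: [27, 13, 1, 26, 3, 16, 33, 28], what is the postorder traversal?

Tree insertion order: [27, 13, 1, 26, 3, 16, 33, 28]
Tree (level-order array): [27, 13, 33, 1, 26, 28, None, None, 3, 16]
Postorder traversal: [3, 1, 16, 26, 13, 28, 33, 27]


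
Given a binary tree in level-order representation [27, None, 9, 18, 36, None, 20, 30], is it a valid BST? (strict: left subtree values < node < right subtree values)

Level-order array: [27, None, 9, 18, 36, None, 20, 30]
Validate using subtree bounds (lo, hi): at each node, require lo < value < hi,
then recurse left with hi=value and right with lo=value.
Preorder trace (stopping at first violation):
  at node 27 with bounds (-inf, +inf): OK
  at node 9 with bounds (27, +inf): VIOLATION
Node 9 violates its bound: not (27 < 9 < +inf).
Result: Not a valid BST


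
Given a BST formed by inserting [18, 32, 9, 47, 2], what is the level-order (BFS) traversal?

Tree insertion order: [18, 32, 9, 47, 2]
Tree (level-order array): [18, 9, 32, 2, None, None, 47]
BFS from the root, enqueuing left then right child of each popped node:
  queue [18] -> pop 18, enqueue [9, 32], visited so far: [18]
  queue [9, 32] -> pop 9, enqueue [2], visited so far: [18, 9]
  queue [32, 2] -> pop 32, enqueue [47], visited so far: [18, 9, 32]
  queue [2, 47] -> pop 2, enqueue [none], visited so far: [18, 9, 32, 2]
  queue [47] -> pop 47, enqueue [none], visited so far: [18, 9, 32, 2, 47]
Result: [18, 9, 32, 2, 47]


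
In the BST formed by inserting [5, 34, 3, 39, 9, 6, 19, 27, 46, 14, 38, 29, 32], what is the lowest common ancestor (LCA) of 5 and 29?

Tree insertion order: [5, 34, 3, 39, 9, 6, 19, 27, 46, 14, 38, 29, 32]
Tree (level-order array): [5, 3, 34, None, None, 9, 39, 6, 19, 38, 46, None, None, 14, 27, None, None, None, None, None, None, None, 29, None, 32]
In a BST, the LCA of p=5, q=29 is the first node v on the
root-to-leaf path with p <= v <= q (go left if both < v, right if both > v).
Walk from root:
  at 5: 5 <= 5 <= 29, this is the LCA
LCA = 5


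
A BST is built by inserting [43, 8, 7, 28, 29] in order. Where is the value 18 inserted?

Starting tree (level order): [43, 8, None, 7, 28, None, None, None, 29]
Insertion path: 43 -> 8 -> 28
Result: insert 18 as left child of 28
Final tree (level order): [43, 8, None, 7, 28, None, None, 18, 29]


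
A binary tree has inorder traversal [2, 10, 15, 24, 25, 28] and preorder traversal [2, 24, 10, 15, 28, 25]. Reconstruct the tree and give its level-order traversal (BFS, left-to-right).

Inorder:  [2, 10, 15, 24, 25, 28]
Preorder: [2, 24, 10, 15, 28, 25]
Algorithm: preorder visits root first, so consume preorder in order;
for each root, split the current inorder slice at that value into
left-subtree inorder and right-subtree inorder, then recurse.
Recursive splits:
  root=2; inorder splits into left=[], right=[10, 15, 24, 25, 28]
  root=24; inorder splits into left=[10, 15], right=[25, 28]
  root=10; inorder splits into left=[], right=[15]
  root=15; inorder splits into left=[], right=[]
  root=28; inorder splits into left=[25], right=[]
  root=25; inorder splits into left=[], right=[]
Reconstructed level-order: [2, 24, 10, 28, 15, 25]


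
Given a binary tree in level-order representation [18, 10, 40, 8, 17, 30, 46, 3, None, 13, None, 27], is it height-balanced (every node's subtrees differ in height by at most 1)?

Tree (level-order array): [18, 10, 40, 8, 17, 30, 46, 3, None, 13, None, 27]
Definition: a tree is height-balanced if, at every node, |h(left) - h(right)| <= 1 (empty subtree has height -1).
Bottom-up per-node check:
  node 3: h_left=-1, h_right=-1, diff=0 [OK], height=0
  node 8: h_left=0, h_right=-1, diff=1 [OK], height=1
  node 13: h_left=-1, h_right=-1, diff=0 [OK], height=0
  node 17: h_left=0, h_right=-1, diff=1 [OK], height=1
  node 10: h_left=1, h_right=1, diff=0 [OK], height=2
  node 27: h_left=-1, h_right=-1, diff=0 [OK], height=0
  node 30: h_left=0, h_right=-1, diff=1 [OK], height=1
  node 46: h_left=-1, h_right=-1, diff=0 [OK], height=0
  node 40: h_left=1, h_right=0, diff=1 [OK], height=2
  node 18: h_left=2, h_right=2, diff=0 [OK], height=3
All nodes satisfy the balance condition.
Result: Balanced
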